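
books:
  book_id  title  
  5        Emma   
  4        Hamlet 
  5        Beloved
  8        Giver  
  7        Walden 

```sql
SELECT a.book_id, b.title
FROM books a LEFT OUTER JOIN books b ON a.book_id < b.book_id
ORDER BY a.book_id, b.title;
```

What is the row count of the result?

10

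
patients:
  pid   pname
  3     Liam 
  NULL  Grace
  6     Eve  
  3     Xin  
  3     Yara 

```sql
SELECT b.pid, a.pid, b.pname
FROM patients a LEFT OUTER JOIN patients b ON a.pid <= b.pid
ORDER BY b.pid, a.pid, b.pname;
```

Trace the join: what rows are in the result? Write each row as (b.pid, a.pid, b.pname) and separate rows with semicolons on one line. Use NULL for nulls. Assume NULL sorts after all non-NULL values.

LEFT JOIN keeps every row from `patients a`; unmatched rows get NULL for `patients b`'s columns.
Matching on a.pid <= b.pid. A NULL in a compared column never satisfies the condition.
- a[0] pid=3 → 4 match(es) in b → 4 row(s).
- a[1] pid=NULL → no match; kept with NULLs on the b side.
- a[2] pid=6 → 1 match(es) in b → 1 row(s).
- a[3] pid=3 → 4 match(es) in b → 4 row(s).
- a[4] pid=3 → 4 match(es) in b → 4 row(s).

(3, 3, Liam); (3, 3, Liam); (3, 3, Liam); (3, 3, Xin); (3, 3, Xin); (3, 3, Xin); (3, 3, Yara); (3, 3, Yara); (3, 3, Yara); (6, 3, Eve); (6, 3, Eve); (6, 3, Eve); (6, 6, Eve); (NULL, NULL, NULL)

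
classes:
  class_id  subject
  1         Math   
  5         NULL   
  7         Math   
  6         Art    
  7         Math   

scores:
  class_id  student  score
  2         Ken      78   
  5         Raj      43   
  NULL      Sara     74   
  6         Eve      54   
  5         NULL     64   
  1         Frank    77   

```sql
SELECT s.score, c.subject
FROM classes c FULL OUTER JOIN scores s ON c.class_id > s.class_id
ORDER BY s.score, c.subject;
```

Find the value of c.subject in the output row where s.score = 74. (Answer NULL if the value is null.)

FULL OUTER JOIN keeps every row from both sides; unmatched rows get NULL for the other side's columns.
Matching on c.class_id > s.class_id. A NULL in a compared column never satisfies the condition.
- c row (class_id=1): no match → kept, s columns NULL.
- c row (class_id=5): matches 2 s row(s) → 2 output row(s).
- c row (class_id=7): matches 5 s row(s) → 5 output row(s).
- c row (class_id=6): matches 4 s row(s) → 4 output row(s).
- c row (class_id=7): matches 5 s row(s) → 5 output row(s).
- plus 1 unmatched s row(s), each kept with NULL c columns.

NULL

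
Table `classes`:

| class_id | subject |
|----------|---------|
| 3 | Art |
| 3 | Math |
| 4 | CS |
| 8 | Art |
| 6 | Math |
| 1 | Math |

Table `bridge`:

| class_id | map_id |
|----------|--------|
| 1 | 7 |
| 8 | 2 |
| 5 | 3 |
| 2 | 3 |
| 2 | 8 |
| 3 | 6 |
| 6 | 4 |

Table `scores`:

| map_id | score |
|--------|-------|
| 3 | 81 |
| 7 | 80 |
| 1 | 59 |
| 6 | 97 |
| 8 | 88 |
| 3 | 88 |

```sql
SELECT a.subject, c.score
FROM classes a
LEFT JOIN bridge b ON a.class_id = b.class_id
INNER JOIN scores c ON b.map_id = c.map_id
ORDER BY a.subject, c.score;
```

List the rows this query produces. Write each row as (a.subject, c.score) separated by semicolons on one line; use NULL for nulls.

Step 1 — a LEFT JOIN b on class_id → 6 row(s).
Then INNER JOIN `scores c` on map_id: keep only rows whose b.map_id appears in c.

(Art, 97); (Math, 80); (Math, 97)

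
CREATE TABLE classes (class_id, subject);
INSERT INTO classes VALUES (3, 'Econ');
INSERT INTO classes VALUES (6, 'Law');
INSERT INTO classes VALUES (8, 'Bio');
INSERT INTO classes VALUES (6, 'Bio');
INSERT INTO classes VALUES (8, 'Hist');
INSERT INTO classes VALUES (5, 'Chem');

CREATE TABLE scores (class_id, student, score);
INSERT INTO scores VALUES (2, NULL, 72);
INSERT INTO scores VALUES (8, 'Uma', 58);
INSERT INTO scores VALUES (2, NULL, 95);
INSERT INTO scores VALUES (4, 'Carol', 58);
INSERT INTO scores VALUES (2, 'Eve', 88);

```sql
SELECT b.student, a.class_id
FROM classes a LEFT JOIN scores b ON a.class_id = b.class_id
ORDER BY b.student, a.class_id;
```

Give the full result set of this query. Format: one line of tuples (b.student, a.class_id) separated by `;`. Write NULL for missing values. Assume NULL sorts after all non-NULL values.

LEFT JOIN keeps every row from `classes`; unmatched rows get NULL for `scores`'s columns.
Matching on a.class_id = b.class_id.
- a[0] class_id=3 → no match; kept with NULLs on the b side.
- a[1] class_id=6 → no match; kept with NULLs on the b side.
- a[2] class_id=8 → 1 match(es) in b → 1 row(s).
- a[3] class_id=6 → no match; kept with NULLs on the b side.
- a[4] class_id=8 → 1 match(es) in b → 1 row(s).
- a[5] class_id=5 → no match; kept with NULLs on the b side.
After projecting and ordering:
b.student | a.class_id
Uma | 8
Uma | 8
NULL | 3
NULL | 5
NULL | 6
NULL | 6

(Uma, 8); (Uma, 8); (NULL, 3); (NULL, 5); (NULL, 6); (NULL, 6)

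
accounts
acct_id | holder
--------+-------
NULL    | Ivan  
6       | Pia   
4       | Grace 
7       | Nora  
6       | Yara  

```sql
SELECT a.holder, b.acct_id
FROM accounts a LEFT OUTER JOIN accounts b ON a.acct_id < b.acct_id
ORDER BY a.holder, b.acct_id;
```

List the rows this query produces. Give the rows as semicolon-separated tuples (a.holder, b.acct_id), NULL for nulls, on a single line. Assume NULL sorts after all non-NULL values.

(Grace, 6); (Grace, 6); (Grace, 7); (Ivan, NULL); (Nora, NULL); (Pia, 7); (Yara, 7)

LEFT JOIN keeps every row from `accounts a`; unmatched rows get NULL for `accounts b`'s columns.
Matching on a.acct_id < b.acct_id. A NULL in a compared column never satisfies the condition.
- a (acct_id=NULL) has no partner → padded with NULL.
- a (acct_id=6) pairs with 1 row(s) of b.
- a (acct_id=4) pairs with 3 row(s) of b.
- a (acct_id=7) has no partner → padded with NULL.
- a (acct_id=6) pairs with 1 row(s) of b.
After projecting and ordering:
a.holder | b.acct_id
Grace | 6
Grace | 6
Grace | 7
Ivan | NULL
Nora | NULL
Pia | 7
Yara | 7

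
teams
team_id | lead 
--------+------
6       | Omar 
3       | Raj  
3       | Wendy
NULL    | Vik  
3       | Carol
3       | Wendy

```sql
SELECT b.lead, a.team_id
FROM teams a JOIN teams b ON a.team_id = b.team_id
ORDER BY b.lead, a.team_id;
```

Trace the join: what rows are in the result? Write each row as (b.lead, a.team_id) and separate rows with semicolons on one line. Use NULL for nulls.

INNER JOIN keeps only pairs where the ON condition holds.
Matching on a.team_id = b.team_id. A NULL in a compared column never satisfies the condition.
- team_id=6: 1 matching b row(s), so 1 row(s) emitted.
- team_id=3: 4 matching b row(s), so 4 row(s) emitted.
- team_id=3: 4 matching b row(s), so 4 row(s) emitted.
- team_id=NULL: no matching b row, dropped.
- team_id=3: 4 matching b row(s), so 4 row(s) emitted.
- team_id=3: 4 matching b row(s), so 4 row(s) emitted.

(Carol, 3); (Carol, 3); (Carol, 3); (Carol, 3); (Omar, 6); (Raj, 3); (Raj, 3); (Raj, 3); (Raj, 3); (Wendy, 3); (Wendy, 3); (Wendy, 3); (Wendy, 3); (Wendy, 3); (Wendy, 3); (Wendy, 3); (Wendy, 3)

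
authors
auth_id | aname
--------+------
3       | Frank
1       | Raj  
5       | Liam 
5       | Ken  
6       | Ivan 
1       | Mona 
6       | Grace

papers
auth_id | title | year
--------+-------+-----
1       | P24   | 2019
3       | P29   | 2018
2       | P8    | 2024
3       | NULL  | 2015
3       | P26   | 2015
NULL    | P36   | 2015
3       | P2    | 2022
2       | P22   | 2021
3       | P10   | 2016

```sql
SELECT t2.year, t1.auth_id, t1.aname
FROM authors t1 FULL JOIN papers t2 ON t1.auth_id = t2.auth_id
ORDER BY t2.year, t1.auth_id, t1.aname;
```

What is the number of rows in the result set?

FULL OUTER JOIN keeps every row from both sides; unmatched rows get NULL for the other side's columns.
Matching on t1.auth_id = t2.auth_id. A NULL in a compared column never satisfies the condition.
- t1[0] auth_id=3 → 5 match(es) in t2 → 5 row(s).
- t1[1] auth_id=1 → 1 match(es) in t2 → 1 row(s).
- t1[2] auth_id=5 → no match; kept with NULLs on the t2 side.
- t1[3] auth_id=5 → no match; kept with NULLs on the t2 side.
- t1[4] auth_id=6 → no match; kept with NULLs on the t2 side.
- t1[5] auth_id=1 → 1 match(es) in t2 → 1 row(s).
- t1[6] auth_id=6 → no match; kept with NULLs on the t2 side.
- 3 row(s) from t2 found no t1 partner → padded with NULL.
Total: 7 matched + 7 padded = 14 rows.

14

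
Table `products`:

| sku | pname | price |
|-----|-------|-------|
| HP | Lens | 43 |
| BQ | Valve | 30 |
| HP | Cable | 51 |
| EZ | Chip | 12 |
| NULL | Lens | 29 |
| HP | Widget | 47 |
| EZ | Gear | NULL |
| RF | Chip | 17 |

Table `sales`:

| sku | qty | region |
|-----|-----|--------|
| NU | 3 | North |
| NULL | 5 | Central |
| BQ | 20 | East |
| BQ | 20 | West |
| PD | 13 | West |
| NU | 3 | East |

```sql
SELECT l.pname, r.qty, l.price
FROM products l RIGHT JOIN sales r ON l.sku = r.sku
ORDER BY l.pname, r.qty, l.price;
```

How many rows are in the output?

6

RIGHT JOIN keeps every row from `sales`; unmatched rows get NULL for `products`'s columns.
Matching on l.sku = r.sku. A NULL in a compared column never satisfies the condition.
Matched pairs: 2; unmatched r rows kept: 4.
Total: 2 matched + 4 padded = 6 rows.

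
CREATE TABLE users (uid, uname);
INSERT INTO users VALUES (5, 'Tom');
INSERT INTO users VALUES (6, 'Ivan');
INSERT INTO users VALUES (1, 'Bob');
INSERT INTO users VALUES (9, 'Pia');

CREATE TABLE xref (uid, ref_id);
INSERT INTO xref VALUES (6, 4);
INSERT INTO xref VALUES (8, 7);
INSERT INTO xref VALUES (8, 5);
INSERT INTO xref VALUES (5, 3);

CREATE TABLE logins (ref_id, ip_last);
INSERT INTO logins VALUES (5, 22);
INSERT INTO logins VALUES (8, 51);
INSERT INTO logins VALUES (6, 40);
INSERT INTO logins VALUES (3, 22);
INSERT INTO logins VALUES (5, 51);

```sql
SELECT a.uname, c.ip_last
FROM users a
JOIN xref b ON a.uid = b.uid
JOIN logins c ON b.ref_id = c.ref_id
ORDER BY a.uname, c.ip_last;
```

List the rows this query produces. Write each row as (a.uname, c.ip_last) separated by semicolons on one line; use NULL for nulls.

(Tom, 22)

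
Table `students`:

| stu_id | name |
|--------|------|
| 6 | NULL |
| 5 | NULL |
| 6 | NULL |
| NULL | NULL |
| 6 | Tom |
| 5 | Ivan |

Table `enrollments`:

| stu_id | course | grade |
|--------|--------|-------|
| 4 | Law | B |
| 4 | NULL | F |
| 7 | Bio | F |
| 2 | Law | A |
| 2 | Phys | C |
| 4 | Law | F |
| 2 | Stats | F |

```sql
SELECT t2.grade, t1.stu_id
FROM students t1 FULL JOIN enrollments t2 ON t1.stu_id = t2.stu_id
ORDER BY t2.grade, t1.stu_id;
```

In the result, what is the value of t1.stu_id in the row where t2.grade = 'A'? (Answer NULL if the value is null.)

NULL

FULL OUTER JOIN keeps every row from both sides; unmatched rows get NULL for the other side's columns.
Matching on t1.stu_id = t2.stu_id. A NULL in a compared column never satisfies the condition.
Matched pairs: 0; unmatched t1 rows kept: 6; unmatched t2 rows kept: 7.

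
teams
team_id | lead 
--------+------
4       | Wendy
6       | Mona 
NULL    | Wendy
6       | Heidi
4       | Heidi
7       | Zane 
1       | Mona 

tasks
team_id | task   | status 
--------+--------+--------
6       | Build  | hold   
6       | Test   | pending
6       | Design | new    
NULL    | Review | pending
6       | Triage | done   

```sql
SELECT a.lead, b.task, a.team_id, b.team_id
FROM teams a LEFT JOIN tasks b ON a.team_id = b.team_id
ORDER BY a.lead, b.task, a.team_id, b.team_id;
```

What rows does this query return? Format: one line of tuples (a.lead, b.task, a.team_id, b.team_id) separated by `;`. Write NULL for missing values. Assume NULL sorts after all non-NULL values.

(Heidi, Build, 6, 6); (Heidi, Design, 6, 6); (Heidi, Test, 6, 6); (Heidi, Triage, 6, 6); (Heidi, NULL, 4, NULL); (Mona, Build, 6, 6); (Mona, Design, 6, 6); (Mona, Test, 6, 6); (Mona, Triage, 6, 6); (Mona, NULL, 1, NULL); (Wendy, NULL, 4, NULL); (Wendy, NULL, NULL, NULL); (Zane, NULL, 7, NULL)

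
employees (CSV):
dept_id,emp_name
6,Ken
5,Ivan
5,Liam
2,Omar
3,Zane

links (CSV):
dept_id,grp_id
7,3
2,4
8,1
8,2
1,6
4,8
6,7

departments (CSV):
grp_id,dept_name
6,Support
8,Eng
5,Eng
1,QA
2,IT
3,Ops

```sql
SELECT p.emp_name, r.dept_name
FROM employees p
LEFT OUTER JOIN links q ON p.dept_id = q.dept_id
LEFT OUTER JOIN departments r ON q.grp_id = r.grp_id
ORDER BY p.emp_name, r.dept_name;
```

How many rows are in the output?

5

Evaluate left to right. First `employees p LEFT JOIN links q` on dept_id: 5 row(s).
Then LEFT JOIN `departments r` on grp_id: each of those 5 rows is kept; rows whose q.grp_id has no match in r get NULL for r's columns.
Result: 5 row(s).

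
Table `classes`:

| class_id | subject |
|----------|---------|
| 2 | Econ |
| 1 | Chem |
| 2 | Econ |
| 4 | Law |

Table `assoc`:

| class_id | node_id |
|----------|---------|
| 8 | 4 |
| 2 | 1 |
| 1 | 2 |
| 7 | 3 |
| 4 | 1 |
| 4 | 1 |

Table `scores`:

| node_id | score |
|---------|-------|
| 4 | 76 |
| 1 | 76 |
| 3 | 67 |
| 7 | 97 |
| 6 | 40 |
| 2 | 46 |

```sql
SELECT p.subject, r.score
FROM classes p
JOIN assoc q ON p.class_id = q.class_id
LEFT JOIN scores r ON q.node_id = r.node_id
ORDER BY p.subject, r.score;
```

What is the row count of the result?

Evaluate left to right. First `classes p INNER JOIN assoc q` on class_id: 5 row(s).
Then LEFT JOIN `scores r` on node_id: each of those 5 rows is kept; rows whose q.node_id has no match in r get NULL for r's columns.
Result: 5 row(s).

5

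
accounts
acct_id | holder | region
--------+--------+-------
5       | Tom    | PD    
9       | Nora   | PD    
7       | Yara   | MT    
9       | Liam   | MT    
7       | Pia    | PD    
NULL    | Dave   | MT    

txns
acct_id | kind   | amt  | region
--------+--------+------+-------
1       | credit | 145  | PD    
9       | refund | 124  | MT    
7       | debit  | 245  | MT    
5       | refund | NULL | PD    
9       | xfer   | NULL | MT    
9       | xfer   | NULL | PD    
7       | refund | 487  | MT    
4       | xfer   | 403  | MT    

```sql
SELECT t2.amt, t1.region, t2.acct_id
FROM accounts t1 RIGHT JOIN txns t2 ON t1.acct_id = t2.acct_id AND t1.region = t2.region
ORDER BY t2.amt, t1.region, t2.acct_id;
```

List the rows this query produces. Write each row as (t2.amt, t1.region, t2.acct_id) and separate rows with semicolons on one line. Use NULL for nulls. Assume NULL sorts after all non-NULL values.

RIGHT JOIN keeps every row from `txns`; unmatched rows get NULL for `accounts`'s columns.
Matching on t1.acct_id = t2.acct_id AND t1.region = t2.region. A NULL in a compared column never satisfies the condition.
- acct_id=5, region=PD: 1 matching t2 row(s), so 1 row(s) emitted.
- acct_id=9, region=PD: 1 matching t2 row(s), so 1 row(s) emitted.
- acct_id=7, region=MT: 2 matching t2 row(s), so 2 row(s) emitted.
- acct_id=9, region=MT: 2 matching t2 row(s), so 2 row(s) emitted.
- acct_id=7, region=PD: no matching t2 row.
- acct_id=NULL, region=MT: no matching t2 row.
- 2 row(s) from t2 found no t1 partner → padded with NULL.
After projecting and ordering:
t2.amt | t1.region | t2.acct_id
124 | MT | 9
145 | NULL | 1
245 | MT | 7
403 | NULL | 4
487 | MT | 7
NULL | MT | 9
NULL | PD | 5
NULL | PD | 9

(124, MT, 9); (145, NULL, 1); (245, MT, 7); (403, NULL, 4); (487, MT, 7); (NULL, MT, 9); (NULL, PD, 5); (NULL, PD, 9)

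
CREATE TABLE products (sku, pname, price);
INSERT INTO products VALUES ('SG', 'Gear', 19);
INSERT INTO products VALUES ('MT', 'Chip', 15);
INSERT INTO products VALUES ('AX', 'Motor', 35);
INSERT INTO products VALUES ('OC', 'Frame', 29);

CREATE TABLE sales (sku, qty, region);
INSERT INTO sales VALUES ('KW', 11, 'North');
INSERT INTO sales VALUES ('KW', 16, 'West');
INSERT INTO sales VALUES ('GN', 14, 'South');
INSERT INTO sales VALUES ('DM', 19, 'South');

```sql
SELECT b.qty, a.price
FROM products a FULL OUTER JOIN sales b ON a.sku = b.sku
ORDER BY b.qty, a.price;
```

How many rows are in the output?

FULL OUTER JOIN keeps every row from both sides; unmatched rows get NULL for the other side's columns.
Matching on a.sku = b.sku.
- a[0] sku=SG → no match; kept with NULLs on the b side.
- a[1] sku=MT → no match; kept with NULLs on the b side.
- a[2] sku=AX → no match; kept with NULLs on the b side.
- a[3] sku=OC → no match; kept with NULLs on the b side.
- 4 b row(s) had no a match → kept, a columns NULL.
Total: 0 matched + 8 padded = 8 rows.

8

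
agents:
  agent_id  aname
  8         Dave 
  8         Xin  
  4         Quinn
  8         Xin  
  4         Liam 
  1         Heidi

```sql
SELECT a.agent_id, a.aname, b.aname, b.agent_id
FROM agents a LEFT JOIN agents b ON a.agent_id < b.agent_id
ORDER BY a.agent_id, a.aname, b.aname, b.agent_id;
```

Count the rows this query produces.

14

LEFT JOIN keeps every row from `agents a`; unmatched rows get NULL for `agents b`'s columns.
Matching on a.agent_id < b.agent_id.
- a (agent_id=8) has no partner → padded with NULL.
- a (agent_id=8) has no partner → padded with NULL.
- a (agent_id=4) pairs with 3 row(s) of b.
- a (agent_id=8) has no partner → padded with NULL.
- a (agent_id=4) pairs with 3 row(s) of b.
- a (agent_id=1) pairs with 5 row(s) of b.
Total: 11 matched + 3 padded = 14 rows.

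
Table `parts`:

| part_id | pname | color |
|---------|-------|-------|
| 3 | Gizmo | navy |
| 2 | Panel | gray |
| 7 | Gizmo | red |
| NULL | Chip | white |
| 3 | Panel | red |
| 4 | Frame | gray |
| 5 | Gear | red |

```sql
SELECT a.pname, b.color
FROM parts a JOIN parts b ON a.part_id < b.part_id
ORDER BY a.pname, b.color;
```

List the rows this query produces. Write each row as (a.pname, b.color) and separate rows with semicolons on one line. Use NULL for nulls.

(Frame, red); (Frame, red); (Gear, red); (Gizmo, gray); (Gizmo, red); (Gizmo, red); (Panel, gray); (Panel, gray); (Panel, navy); (Panel, red); (Panel, red); (Panel, red); (Panel, red); (Panel, red)

INNER JOIN keeps only pairs where the ON condition holds.
Matching on a.part_id < b.part_id. A NULL in a compared column never satisfies the condition.
- a (part_id=3) pairs with 3 row(s) of b.
- a (part_id=2) pairs with 5 row(s) of b.
- a (part_id=7) has no partner → excluded.
- a (part_id=NULL) has no partner → excluded.
- a (part_id=3) pairs with 3 row(s) of b.
- a (part_id=4) pairs with 2 row(s) of b.
- a (part_id=5) pairs with 1 row(s) of b.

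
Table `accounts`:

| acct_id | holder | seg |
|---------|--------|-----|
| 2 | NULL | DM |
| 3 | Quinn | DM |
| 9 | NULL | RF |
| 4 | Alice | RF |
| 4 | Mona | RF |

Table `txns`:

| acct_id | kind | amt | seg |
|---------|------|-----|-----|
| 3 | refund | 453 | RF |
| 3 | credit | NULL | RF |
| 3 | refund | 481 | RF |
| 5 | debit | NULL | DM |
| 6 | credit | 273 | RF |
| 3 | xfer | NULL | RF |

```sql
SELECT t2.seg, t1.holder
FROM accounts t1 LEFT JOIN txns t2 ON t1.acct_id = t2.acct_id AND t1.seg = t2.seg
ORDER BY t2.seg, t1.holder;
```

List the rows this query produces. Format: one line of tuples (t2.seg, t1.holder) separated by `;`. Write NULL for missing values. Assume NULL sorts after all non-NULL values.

(NULL, Alice); (NULL, Mona); (NULL, Quinn); (NULL, NULL); (NULL, NULL)

LEFT JOIN keeps every row from `accounts`; unmatched rows get NULL for `txns`'s columns.
Matching on t1.acct_id = t2.acct_id AND t1.seg = t2.seg.
- acct_id=2, seg=DM: no t2 row matches, row kept with t2 columns NULL.
- acct_id=3, seg=DM: no t2 row matches, row kept with t2 columns NULL.
- acct_id=9, seg=RF: no t2 row matches, row kept with t2 columns NULL.
- acct_id=4, seg=RF: no t2 row matches, row kept with t2 columns NULL.
- acct_id=4, seg=RF: no t2 row matches, row kept with t2 columns NULL.
After projecting and ordering:
t2.seg | t1.holder
NULL | Alice
NULL | Mona
NULL | Quinn
NULL | NULL
NULL | NULL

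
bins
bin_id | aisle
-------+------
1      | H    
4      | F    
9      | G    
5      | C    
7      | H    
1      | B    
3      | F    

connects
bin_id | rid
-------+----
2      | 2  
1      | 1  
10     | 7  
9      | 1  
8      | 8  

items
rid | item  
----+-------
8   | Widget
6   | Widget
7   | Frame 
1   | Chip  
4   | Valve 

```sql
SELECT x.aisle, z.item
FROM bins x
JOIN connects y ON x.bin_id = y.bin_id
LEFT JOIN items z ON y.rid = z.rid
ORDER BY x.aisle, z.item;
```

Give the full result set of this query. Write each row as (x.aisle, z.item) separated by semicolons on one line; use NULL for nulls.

(B, Chip); (G, Chip); (H, Chip)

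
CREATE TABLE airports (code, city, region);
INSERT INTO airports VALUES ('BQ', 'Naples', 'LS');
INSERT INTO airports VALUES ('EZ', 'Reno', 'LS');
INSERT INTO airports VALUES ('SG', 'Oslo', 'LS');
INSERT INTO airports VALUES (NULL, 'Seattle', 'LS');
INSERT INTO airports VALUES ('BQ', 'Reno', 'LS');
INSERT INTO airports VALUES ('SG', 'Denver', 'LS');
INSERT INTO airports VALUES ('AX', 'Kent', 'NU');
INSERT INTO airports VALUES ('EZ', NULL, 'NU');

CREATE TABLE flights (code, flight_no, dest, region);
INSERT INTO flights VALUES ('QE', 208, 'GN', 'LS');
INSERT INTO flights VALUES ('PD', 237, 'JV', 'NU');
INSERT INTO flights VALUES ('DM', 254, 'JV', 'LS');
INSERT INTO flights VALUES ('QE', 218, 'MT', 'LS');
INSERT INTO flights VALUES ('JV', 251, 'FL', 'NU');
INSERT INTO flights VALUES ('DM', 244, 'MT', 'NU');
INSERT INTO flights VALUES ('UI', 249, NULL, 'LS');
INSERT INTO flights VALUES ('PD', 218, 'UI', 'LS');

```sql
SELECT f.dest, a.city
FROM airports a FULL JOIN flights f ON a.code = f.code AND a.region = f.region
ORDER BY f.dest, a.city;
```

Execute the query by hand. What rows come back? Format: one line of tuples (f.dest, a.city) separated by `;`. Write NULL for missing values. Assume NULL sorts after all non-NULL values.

(FL, NULL); (GN, NULL); (JV, NULL); (JV, NULL); (MT, NULL); (MT, NULL); (UI, NULL); (NULL, Denver); (NULL, Kent); (NULL, Naples); (NULL, Oslo); (NULL, Reno); (NULL, Reno); (NULL, Seattle); (NULL, NULL); (NULL, NULL)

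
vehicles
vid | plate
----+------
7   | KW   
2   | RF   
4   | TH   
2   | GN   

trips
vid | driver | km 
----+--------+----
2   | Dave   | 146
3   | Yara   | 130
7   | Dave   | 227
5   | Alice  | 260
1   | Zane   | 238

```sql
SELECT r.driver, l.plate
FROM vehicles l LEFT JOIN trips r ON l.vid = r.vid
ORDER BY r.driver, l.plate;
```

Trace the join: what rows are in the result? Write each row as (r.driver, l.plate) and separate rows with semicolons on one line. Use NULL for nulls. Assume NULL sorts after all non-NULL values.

(Dave, GN); (Dave, KW); (Dave, RF); (NULL, TH)

LEFT JOIN keeps every row from `vehicles`; unmatched rows get NULL for `trips`'s columns.
Matching on l.vid = r.vid.
- l row (vid=7): matches 1 r row(s) → 1 output row(s).
- l row (vid=2): matches 1 r row(s) → 1 output row(s).
- l row (vid=4): no match → kept, r columns NULL.
- l row (vid=2): matches 1 r row(s) → 1 output row(s).
After projecting and ordering:
r.driver | l.plate
Dave | GN
Dave | KW
Dave | RF
NULL | TH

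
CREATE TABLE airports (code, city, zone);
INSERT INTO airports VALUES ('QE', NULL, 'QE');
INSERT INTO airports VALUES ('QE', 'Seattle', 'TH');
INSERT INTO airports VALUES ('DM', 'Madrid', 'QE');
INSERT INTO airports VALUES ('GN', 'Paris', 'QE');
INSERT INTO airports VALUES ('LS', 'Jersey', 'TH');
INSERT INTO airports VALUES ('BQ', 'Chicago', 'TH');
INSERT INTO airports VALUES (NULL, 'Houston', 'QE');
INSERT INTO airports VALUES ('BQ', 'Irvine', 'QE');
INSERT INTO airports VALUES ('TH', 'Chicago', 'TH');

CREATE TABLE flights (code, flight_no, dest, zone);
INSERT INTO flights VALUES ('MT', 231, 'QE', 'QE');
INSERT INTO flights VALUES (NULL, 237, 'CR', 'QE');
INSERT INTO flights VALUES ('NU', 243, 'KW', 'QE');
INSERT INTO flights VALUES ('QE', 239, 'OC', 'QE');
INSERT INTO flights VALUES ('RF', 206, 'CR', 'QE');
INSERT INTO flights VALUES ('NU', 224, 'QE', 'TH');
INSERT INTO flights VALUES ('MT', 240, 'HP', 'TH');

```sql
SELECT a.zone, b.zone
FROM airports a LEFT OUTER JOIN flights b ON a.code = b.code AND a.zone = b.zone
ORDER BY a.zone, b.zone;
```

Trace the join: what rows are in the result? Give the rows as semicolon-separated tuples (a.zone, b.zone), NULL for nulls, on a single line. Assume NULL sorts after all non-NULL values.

(QE, QE); (QE, NULL); (QE, NULL); (QE, NULL); (QE, NULL); (TH, NULL); (TH, NULL); (TH, NULL); (TH, NULL)

LEFT JOIN keeps every row from `airports`; unmatched rows get NULL for `flights`'s columns.
Matching on a.code = b.code AND a.zone = b.zone. A NULL in a compared column never satisfies the condition.
- code=QE, zone=QE: 1 matching b row(s), so 1 row(s) emitted.
- code=QE, zone=TH: no b row matches, row kept with b columns NULL.
- code=DM, zone=QE: no b row matches, row kept with b columns NULL.
- code=GN, zone=QE: no b row matches, row kept with b columns NULL.
- code=LS, zone=TH: no b row matches, row kept with b columns NULL.
- code=BQ, zone=TH: no b row matches, row kept with b columns NULL.
- code=NULL, zone=QE: no b row matches, row kept with b columns NULL.
- code=BQ, zone=QE: no b row matches, row kept with b columns NULL.
- code=TH, zone=TH: no b row matches, row kept with b columns NULL.
After projecting and ordering:
a.zone | b.zone
QE | QE
QE | NULL
QE | NULL
QE | NULL
QE | NULL
TH | NULL
TH | NULL
TH | NULL
TH | NULL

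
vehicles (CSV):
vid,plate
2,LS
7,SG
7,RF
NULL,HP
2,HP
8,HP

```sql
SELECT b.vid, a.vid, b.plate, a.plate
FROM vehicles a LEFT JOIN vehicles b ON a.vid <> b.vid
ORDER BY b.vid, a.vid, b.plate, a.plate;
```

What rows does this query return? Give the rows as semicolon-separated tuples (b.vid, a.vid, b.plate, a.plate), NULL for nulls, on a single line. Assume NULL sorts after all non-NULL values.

(2, 7, HP, RF); (2, 7, HP, SG); (2, 7, LS, RF); (2, 7, LS, SG); (2, 8, HP, HP); (2, 8, LS, HP); (7, 2, RF, HP); (7, 2, RF, LS); (7, 2, SG, HP); (7, 2, SG, LS); (7, 8, RF, HP); (7, 8, SG, HP); (8, 2, HP, HP); (8, 2, HP, LS); (8, 7, HP, RF); (8, 7, HP, SG); (NULL, NULL, NULL, HP)

LEFT JOIN keeps every row from `vehicles a`; unmatched rows get NULL for `vehicles b`'s columns.
Matching on a.vid <> b.vid. A NULL in a compared column never satisfies the condition.
- a (vid=2) pairs with 3 row(s) of b.
- a (vid=7) pairs with 3 row(s) of b.
- a (vid=7) pairs with 3 row(s) of b.
- a (vid=NULL) has no partner → padded with NULL.
- a (vid=2) pairs with 3 row(s) of b.
- a (vid=8) pairs with 4 row(s) of b.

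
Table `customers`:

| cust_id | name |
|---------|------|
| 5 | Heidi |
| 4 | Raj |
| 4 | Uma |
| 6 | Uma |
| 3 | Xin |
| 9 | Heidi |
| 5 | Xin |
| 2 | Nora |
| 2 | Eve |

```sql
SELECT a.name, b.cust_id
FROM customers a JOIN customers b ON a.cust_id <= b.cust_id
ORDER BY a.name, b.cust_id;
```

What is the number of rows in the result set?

48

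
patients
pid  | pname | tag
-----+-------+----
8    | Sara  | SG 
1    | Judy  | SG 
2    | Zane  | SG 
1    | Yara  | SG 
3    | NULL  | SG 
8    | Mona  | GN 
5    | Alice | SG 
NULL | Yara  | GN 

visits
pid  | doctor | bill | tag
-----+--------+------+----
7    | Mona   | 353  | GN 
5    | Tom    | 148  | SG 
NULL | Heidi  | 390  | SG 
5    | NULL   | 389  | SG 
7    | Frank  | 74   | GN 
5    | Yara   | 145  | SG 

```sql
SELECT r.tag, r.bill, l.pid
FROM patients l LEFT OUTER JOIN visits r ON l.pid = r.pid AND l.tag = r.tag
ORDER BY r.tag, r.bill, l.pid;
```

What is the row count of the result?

LEFT JOIN keeps every row from `patients`; unmatched rows get NULL for `visits`'s columns.
Matching on l.pid = r.pid AND l.tag = r.tag. A NULL in a compared column never satisfies the condition.
- l (pid=8, tag=SG) has no partner → padded with NULL.
- l (pid=1, tag=SG) has no partner → padded with NULL.
- l (pid=2, tag=SG) has no partner → padded with NULL.
- l (pid=1, tag=SG) has no partner → padded with NULL.
- l (pid=3, tag=SG) has no partner → padded with NULL.
- l (pid=8, tag=GN) has no partner → padded with NULL.
- l (pid=5, tag=SG) pairs with 3 row(s) of r.
- l (pid=NULL, tag=GN) has no partner → padded with NULL.
Total: 3 matched + 7 padded = 10 rows.

10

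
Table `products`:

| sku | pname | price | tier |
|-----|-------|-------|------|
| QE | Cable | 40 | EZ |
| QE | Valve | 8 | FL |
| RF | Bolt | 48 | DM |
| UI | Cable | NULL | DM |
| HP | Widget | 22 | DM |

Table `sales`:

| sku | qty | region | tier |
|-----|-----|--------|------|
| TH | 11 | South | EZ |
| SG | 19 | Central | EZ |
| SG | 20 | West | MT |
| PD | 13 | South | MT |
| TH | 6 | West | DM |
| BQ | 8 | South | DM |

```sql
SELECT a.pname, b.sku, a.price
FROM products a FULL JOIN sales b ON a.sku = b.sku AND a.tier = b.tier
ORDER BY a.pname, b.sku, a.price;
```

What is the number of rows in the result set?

11

FULL OUTER JOIN keeps every row from both sides; unmatched rows get NULL for the other side's columns.
Matching on a.sku = b.sku AND a.tier = b.tier.
Matched pairs: 0; unmatched a rows kept: 5; unmatched b rows kept: 6.
Total: 0 matched + 11 padded = 11 rows.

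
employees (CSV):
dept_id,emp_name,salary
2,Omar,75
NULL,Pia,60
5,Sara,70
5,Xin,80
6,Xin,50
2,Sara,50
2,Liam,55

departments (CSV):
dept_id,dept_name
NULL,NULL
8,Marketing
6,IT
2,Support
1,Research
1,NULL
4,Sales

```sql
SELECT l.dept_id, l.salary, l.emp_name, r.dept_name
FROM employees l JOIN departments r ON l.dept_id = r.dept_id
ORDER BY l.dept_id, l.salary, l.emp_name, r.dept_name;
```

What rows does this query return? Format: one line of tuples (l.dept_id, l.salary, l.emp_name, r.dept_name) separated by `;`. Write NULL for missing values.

(2, 50, Sara, Support); (2, 55, Liam, Support); (2, 75, Omar, Support); (6, 50, Xin, IT)

INNER JOIN keeps only pairs where the ON condition holds.
Matching on l.dept_id = r.dept_id. A NULL in a compared column never satisfies the condition.
- l[0] dept_id=2 → 1 match(es) in r → 1 row(s).
- l[1] dept_id=NULL → no match; dropped.
- l[2] dept_id=5 → no match; dropped.
- l[3] dept_id=5 → no match; dropped.
- l[4] dept_id=6 → 1 match(es) in r → 1 row(s).
- l[5] dept_id=2 → 1 match(es) in r → 1 row(s).
- l[6] dept_id=2 → 1 match(es) in r → 1 row(s).
After projecting and ordering:
l.dept_id | l.salary | l.emp_name | r.dept_name
2 | 50 | Sara | Support
2 | 55 | Liam | Support
2 | 75 | Omar | Support
6 | 50 | Xin | IT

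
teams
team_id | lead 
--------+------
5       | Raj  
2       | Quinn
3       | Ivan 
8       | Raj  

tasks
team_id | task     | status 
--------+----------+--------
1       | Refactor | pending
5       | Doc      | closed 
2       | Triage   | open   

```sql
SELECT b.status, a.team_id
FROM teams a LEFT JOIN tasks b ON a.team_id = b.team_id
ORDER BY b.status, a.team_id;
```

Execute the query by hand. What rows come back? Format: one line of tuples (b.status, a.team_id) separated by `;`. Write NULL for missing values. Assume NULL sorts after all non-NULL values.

LEFT JOIN keeps every row from `teams`; unmatched rows get NULL for `tasks`'s columns.
Matching on a.team_id = b.team_id.
Matched pairs: 2; unmatched a rows kept: 2.

(closed, 5); (open, 2); (NULL, 3); (NULL, 8)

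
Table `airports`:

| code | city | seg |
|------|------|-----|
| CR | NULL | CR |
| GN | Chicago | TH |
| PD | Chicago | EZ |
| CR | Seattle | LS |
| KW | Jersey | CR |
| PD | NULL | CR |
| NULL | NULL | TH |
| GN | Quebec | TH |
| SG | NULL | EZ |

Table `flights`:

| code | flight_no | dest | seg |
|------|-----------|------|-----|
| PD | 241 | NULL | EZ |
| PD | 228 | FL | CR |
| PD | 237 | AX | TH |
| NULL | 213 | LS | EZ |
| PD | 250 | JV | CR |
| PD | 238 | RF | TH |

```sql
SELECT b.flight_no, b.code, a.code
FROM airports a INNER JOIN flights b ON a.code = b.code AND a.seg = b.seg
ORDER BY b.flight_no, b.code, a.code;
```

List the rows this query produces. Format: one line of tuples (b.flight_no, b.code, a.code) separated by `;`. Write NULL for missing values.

(228, PD, PD); (241, PD, PD); (250, PD, PD)

INNER JOIN keeps only pairs where the ON condition holds.
Matching on a.code = b.code AND a.seg = b.seg. A NULL in a compared column never satisfies the condition.
Matched pairs: 3.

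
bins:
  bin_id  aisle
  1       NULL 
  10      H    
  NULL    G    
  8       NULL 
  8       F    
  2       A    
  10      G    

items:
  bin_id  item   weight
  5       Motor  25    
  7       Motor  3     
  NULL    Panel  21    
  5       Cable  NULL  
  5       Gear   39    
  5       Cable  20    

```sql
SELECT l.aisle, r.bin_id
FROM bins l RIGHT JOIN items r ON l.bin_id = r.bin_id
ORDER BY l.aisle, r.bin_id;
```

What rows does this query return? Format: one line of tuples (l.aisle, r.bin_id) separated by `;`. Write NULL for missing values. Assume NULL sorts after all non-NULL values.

(NULL, 5); (NULL, 5); (NULL, 5); (NULL, 5); (NULL, 7); (NULL, NULL)

RIGHT JOIN keeps every row from `items`; unmatched rows get NULL for `bins`'s columns.
Matching on l.bin_id = r.bin_id. A NULL in a compared column never satisfies the condition.
- bin_id=1: no matching r row.
- bin_id=10: no matching r row.
- bin_id=NULL: no matching r row.
- bin_id=8: no matching r row.
- bin_id=8: no matching r row.
- bin_id=2: no matching r row.
- bin_id=10: no matching r row.
- 6 r row(s) had no l match → kept, l columns NULL.
After projecting and ordering:
l.aisle | r.bin_id
NULL | 5
NULL | 5
NULL | 5
NULL | 5
NULL | 7
NULL | NULL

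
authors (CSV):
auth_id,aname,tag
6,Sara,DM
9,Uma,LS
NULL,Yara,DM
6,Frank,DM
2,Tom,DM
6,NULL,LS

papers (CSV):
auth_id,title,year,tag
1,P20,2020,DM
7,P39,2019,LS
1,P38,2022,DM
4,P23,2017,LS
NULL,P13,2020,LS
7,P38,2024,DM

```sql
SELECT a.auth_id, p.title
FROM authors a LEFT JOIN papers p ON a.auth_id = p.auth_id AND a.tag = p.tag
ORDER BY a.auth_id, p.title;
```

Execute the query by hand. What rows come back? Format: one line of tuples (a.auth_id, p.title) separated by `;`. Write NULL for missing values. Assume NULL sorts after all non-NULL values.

(2, NULL); (6, NULL); (6, NULL); (6, NULL); (9, NULL); (NULL, NULL)

LEFT JOIN keeps every row from `authors`; unmatched rows get NULL for `papers`'s columns.
Matching on a.auth_id = p.auth_id AND a.tag = p.tag. A NULL in a compared column never satisfies the condition.
- auth_id=6, tag=DM: no p row matches, row kept with p columns NULL.
- auth_id=9, tag=LS: no p row matches, row kept with p columns NULL.
- auth_id=NULL, tag=DM: no p row matches, row kept with p columns NULL.
- auth_id=6, tag=DM: no p row matches, row kept with p columns NULL.
- auth_id=2, tag=DM: no p row matches, row kept with p columns NULL.
- auth_id=6, tag=LS: no p row matches, row kept with p columns NULL.
After projecting and ordering:
a.auth_id | p.title
2 | NULL
6 | NULL
6 | NULL
6 | NULL
9 | NULL
NULL | NULL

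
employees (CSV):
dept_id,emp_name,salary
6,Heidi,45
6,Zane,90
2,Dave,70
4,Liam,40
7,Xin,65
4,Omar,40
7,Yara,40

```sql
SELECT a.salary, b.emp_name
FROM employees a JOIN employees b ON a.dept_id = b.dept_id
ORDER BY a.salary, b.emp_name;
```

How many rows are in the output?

INNER JOIN keeps only pairs where the ON condition holds.
Matching on a.dept_id = b.dept_id.
Matched pairs: 13.
Total: 13 rows.

13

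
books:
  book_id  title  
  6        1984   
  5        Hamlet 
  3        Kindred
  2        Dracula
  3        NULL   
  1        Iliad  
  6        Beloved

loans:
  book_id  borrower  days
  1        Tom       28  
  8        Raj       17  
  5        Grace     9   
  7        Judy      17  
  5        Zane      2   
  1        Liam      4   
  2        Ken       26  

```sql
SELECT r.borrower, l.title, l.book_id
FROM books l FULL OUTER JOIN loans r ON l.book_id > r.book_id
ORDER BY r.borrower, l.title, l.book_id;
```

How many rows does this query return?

FULL OUTER JOIN keeps every row from both sides; unmatched rows get NULL for the other side's columns.
Matching on l.book_id > r.book_id.
- l[0] book_id=6 → 5 match(es) in r → 5 row(s).
- l[1] book_id=5 → 3 match(es) in r → 3 row(s).
- l[2] book_id=3 → 3 match(es) in r → 3 row(s).
- l[3] book_id=2 → 2 match(es) in r → 2 row(s).
- l[4] book_id=3 → 3 match(es) in r → 3 row(s).
- l[5] book_id=1 → no match; kept with NULLs on the r side.
- l[6] book_id=6 → 5 match(es) in r → 5 row(s).
- plus 2 unmatched r row(s), each kept with NULL l columns.
Total: 21 matched + 3 padded = 24 rows.

24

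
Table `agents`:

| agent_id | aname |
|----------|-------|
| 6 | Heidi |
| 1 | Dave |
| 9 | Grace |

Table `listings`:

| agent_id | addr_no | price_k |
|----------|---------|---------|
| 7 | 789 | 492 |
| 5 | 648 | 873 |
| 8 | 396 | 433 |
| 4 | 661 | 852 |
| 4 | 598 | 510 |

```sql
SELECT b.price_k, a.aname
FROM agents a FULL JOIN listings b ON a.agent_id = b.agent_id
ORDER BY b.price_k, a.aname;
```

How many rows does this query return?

FULL OUTER JOIN keeps every row from both sides; unmatched rows get NULL for the other side's columns.
Matching on a.agent_id = b.agent_id.
Matched pairs: 0; unmatched a rows kept: 3; unmatched b rows kept: 5.
Total: 0 matched + 8 padded = 8 rows.

8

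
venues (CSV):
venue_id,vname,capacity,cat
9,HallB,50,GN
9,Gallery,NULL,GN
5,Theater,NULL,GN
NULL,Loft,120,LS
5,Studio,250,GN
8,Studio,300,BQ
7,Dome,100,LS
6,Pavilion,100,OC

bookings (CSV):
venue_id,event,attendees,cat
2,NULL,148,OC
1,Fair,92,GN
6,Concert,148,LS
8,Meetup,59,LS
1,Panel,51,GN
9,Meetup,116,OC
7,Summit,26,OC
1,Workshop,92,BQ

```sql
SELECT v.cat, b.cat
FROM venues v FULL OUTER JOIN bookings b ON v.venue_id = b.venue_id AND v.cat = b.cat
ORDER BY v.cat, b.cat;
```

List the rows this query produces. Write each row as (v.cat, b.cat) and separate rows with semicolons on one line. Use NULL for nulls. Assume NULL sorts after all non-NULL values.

(BQ, NULL); (GN, NULL); (GN, NULL); (GN, NULL); (GN, NULL); (LS, NULL); (LS, NULL); (OC, NULL); (NULL, BQ); (NULL, GN); (NULL, GN); (NULL, LS); (NULL, LS); (NULL, OC); (NULL, OC); (NULL, OC)

FULL OUTER JOIN keeps every row from both sides; unmatched rows get NULL for the other side's columns.
Matching on v.venue_id = b.venue_id AND v.cat = b.cat. A NULL in a compared column never satisfies the condition.
- v (venue_id=9, cat=GN) has no partner → padded with NULL.
- v (venue_id=9, cat=GN) has no partner → padded with NULL.
- v (venue_id=5, cat=GN) has no partner → padded with NULL.
- v (venue_id=NULL, cat=LS) has no partner → padded with NULL.
- v (venue_id=5, cat=GN) has no partner → padded with NULL.
- v (venue_id=8, cat=BQ) has no partner → padded with NULL.
- v (venue_id=7, cat=LS) has no partner → padded with NULL.
- v (venue_id=6, cat=OC) has no partner → padded with NULL.
- 8 row(s) from b found no v partner → padded with NULL.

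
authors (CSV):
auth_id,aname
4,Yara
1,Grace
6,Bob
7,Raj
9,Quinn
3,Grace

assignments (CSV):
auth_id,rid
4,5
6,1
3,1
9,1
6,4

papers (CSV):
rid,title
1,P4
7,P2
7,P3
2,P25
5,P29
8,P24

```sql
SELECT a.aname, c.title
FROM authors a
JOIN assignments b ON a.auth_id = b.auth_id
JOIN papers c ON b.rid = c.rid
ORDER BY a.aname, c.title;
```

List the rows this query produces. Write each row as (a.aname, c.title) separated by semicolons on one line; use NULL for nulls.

(Bob, P4); (Grace, P4); (Quinn, P4); (Yara, P29)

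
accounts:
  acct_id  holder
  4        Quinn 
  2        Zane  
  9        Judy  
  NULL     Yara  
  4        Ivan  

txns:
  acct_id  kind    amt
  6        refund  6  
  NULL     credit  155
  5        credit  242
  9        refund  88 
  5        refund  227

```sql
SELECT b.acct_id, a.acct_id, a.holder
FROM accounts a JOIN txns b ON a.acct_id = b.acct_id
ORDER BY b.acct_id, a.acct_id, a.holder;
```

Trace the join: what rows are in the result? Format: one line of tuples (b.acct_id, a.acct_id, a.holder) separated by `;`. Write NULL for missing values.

INNER JOIN keeps only pairs where the ON condition holds.
Matching on a.acct_id = b.acct_id. A NULL in a compared column never satisfies the condition.
- a row (acct_id=4): no match → dropped.
- a row (acct_id=2): no match → dropped.
- a row (acct_id=9): matches 1 b row(s) → 1 output row(s).
- a row (acct_id=NULL): no match → dropped.
- a row (acct_id=4): no match → dropped.
After projecting and ordering:
b.acct_id | a.acct_id | a.holder
9 | 9 | Judy

(9, 9, Judy)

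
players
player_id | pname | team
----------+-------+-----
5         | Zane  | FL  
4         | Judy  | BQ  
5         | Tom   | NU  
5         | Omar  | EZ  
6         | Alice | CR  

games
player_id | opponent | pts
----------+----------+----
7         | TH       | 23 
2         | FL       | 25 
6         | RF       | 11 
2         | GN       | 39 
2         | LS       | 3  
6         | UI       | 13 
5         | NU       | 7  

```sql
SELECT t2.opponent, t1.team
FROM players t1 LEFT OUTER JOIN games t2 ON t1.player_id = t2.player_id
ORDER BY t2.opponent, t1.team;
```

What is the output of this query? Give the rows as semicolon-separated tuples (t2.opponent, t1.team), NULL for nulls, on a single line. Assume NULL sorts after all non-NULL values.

(NU, EZ); (NU, FL); (NU, NU); (RF, CR); (UI, CR); (NULL, BQ)

LEFT JOIN keeps every row from `players`; unmatched rows get NULL for `games`'s columns.
Matching on t1.player_id = t2.player_id.
Matched pairs: 5; unmatched t1 rows kept: 1.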